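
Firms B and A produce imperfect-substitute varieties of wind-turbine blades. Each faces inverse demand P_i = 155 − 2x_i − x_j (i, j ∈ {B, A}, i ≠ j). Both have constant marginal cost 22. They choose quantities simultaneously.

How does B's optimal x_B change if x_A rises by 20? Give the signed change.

Firm B's profit: π = x_B(155 − 2x_B − x_A) − 22x_B.
∂π/∂x_B = 133 − 4x_B − x_A = 0 ⇒ x_B = 33.25 − 0.25x_A.
The reaction-function slope is −0.25, so a 20-unit rise in x_A moves x_B by −0.25 × 20 = −5. B's best response falls — the actions are strategic substitutes.

-5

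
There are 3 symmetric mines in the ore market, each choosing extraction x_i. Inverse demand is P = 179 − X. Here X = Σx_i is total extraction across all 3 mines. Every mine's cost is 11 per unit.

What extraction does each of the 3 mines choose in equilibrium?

42

A representative mine's profit is π_i = x_i(179 − X) − 11x_i, with X = x_i + Σ_{j≠i} x_j.
First-order condition: 168 − 2x_i − Σ_{j≠i} x_j = 0.
With identical mines, set every x_j = x: then 168 − 2x − 2x = 0, i.e. x = 168/4 = 42.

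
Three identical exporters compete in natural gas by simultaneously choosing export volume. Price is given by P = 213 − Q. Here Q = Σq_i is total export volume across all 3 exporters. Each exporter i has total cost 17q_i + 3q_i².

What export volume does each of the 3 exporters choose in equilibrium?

A representative exporter's profit is π_i = q_i(213 − Q) − 17q_i − 3q_i², with Q = q_i + Σ_{j≠i} q_j.
First-order condition: 196 − 8q_i − Σ_{j≠i} q_j = 0.
In a symmetric equilibrium every exporter chooses the same q, so Σ_{j≠i} q_j = 2q. The condition becomes 196 − 10q = 0, giving q = 196/10 = 19.6.

19.6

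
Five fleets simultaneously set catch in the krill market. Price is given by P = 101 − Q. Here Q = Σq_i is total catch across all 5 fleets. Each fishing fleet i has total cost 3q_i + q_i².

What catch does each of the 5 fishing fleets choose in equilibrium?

12.25

A representative fishing fleet's profit is π_i = q_i(101 − Q) − 3q_i − q_i², with Q = q_i + Σ_{j≠i} q_j.
First-order condition: 98 − 4q_i − Σ_{j≠i} q_j = 0.
With identical fishing fleets, set every q_j = q: then 98 − 4q − 4q = 0, i.e. q = 98/8 = 12.25.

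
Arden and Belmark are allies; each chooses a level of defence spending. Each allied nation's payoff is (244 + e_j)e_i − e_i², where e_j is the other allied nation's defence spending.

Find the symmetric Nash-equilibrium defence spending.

Arden's payoff is (244 + e_B)e_A − e_A².
∂π/∂e_A = 244 + e_B − 2e_A = 0, so e_A = 122 + 0.5e_B.
Setting e_A = e_B in the reaction function: e_A = 122 + 0.5e_A, so e_A = 122 / 0.5 = 244.

244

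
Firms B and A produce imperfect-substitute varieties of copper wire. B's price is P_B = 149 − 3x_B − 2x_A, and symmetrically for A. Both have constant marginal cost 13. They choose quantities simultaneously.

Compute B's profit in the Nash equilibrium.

867

Firm B's profit: π = x_B(149 − 3x_B − 2x_A) − 13x_B.
∂π/∂x_B = 136 − 6x_B − 2x_A = 0 ⇒ x_B = 68/3 − (1/3)x_A.
By symmetry x_A = x_B; substituting into the reaction function, (4/3)x_B = 68/3 and x_B = 17.
P_B = 149 − 3·17 − 2·17 = 64.
Profit = (64 − 13)·17 = 867.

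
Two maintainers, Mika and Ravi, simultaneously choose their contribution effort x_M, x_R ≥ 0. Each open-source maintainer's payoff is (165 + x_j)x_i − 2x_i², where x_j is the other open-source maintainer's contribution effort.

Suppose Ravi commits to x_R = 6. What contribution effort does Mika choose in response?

42.75

Mika's payoff is (165 + x_R)x_M − 2x_M².
∂π/∂x_M = 165 + x_R − 4x_M = 0, so x_M = 41.25 + 0.25x_R.
At x_R = 6: x_M = 41.25 + 0.25·6 = 42.75.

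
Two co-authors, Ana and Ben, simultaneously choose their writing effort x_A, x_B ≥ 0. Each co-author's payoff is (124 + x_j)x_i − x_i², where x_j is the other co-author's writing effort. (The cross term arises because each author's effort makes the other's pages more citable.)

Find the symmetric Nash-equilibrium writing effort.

124

Ana's payoff is (124 + x_B)x_A − x_A².
∂π/∂x_A = 124 + x_B − 2x_A = 0, so x_A = 62 + 0.5x_B.
The game is symmetric, so in equilibrium x_B = x_A: the reaction function gives 0.5x_A = 62, hence x_A = 124.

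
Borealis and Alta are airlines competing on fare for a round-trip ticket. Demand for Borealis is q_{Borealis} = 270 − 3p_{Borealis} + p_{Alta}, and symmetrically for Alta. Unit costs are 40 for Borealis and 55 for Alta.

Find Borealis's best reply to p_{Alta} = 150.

90

Borealis's profit: π = (p_{Borealis} − 40)(270 − 3p_{Borealis} + p_{Alta}).
∂π/∂p_{Borealis} = 390 − 6p_{Borealis} + p_{Alta} = 0 ⇒ p_{Borealis} = 65 + (1/6)p_{Alta}.
At p_{Alta} = 150: p_{Borealis} = 65 + (1/6)·150 = 90.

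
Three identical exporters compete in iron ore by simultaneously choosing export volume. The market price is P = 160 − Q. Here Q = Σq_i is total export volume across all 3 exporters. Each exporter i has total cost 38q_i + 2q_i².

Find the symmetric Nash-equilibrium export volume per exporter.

15.25

A representative exporter's profit is π_i = q_i(160 − Q) − 38q_i − 2q_i², with Q = q_i + Σ_{j≠i} q_j.
First-order condition: 122 − 6q_i − Σ_{j≠i} q_j = 0.
Imposing symmetry (q_j = q for all j) turns Σ_{j≠i} q_j into 2q, so 122 = 8q and q = 15.25.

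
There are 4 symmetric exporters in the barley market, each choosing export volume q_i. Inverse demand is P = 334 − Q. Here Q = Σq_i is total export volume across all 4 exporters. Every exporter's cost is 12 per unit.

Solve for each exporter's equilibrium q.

64.4

A representative exporter's profit is π_i = q_i(334 − Q) − 12q_i, with Q = q_i + Σ_{j≠i} q_j.
First-order condition: 322 − 2q_i − Σ_{j≠i} q_j = 0.
Imposing symmetry (q_j = q for all j) turns Σ_{j≠i} q_j into 3q, so 322 = 5q and q = 64.4.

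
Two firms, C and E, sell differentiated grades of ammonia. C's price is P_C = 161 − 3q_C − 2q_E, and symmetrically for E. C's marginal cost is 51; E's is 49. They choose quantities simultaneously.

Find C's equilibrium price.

91.875

Firm C's profit: π = q_C(161 − 3q_C − 2q_E) − 51q_C.
∂π/∂q_C = 110 − 6q_C − 2q_E = 0 ⇒ q_C = 55/3 − (1/3)q_E.
Similarly q_E = 56/3 − (1/3)q_C.
Substituting the second reaction function into the first: q_C = 55/3 − (1/3)(56/3 − (1/3)q_C), which gives (8/9)q_C = 109/9 ⇒ q_C = 13.625.
Then q_E = 56/3 − (1/3)·13.625 = 14.125.
P_C = 161 − 3·13.625 − 2·14.125 = 91.875.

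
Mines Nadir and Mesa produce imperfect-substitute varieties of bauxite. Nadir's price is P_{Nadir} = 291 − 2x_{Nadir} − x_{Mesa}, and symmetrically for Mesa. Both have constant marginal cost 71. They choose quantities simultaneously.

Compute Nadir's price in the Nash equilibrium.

159

Mine Nadir's profit: π = x_{Nadir}(291 − 2x_{Nadir} − x_{Mesa}) − 71x_{Nadir}.
∂π/∂x_{Nadir} = 220 − 4x_{Nadir} − x_{Mesa} = 0 ⇒ x_{Nadir} = 55 − 0.25x_{Mesa}.
The game is symmetric, so in equilibrium x_{Mesa} = x_{Nadir}: the reaction function gives 1.25x_{Nadir} = 55, hence x_{Nadir} = 44.
P_{Nadir} = 291 − 2·44 − 44 = 159.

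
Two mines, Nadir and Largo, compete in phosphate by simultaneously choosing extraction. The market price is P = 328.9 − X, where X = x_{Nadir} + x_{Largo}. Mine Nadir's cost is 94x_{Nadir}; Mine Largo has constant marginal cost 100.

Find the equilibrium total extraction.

154.6

Mine Nadir's profit: π = x_{Nadir}(328.9 − (x_{Nadir} + x_{Largo})) − 94x_{Nadir}.
∂π/∂x_{Nadir} = 234.9 − 2x_{Nadir} − x_{Largo} = 0, so x_{Nadir} = 117.45 − 0.5x_{Largo}.
By the same steps for Largo: x_{Largo} = 114.45 − 0.5x_{Nadir}.
Solving the two reaction functions simultaneously: (1 − (−0.5)(−0.5))x_{Nadir} = 117.45 − 0.5·114.45, so 0.75x_{Nadir} = 60.225 and x_{Nadir} = 80.3.
Then x_{Largo} = 114.45 − 0.5·80.3 = 74.3.
Total extraction: 80.3 + 74.3 = 154.6.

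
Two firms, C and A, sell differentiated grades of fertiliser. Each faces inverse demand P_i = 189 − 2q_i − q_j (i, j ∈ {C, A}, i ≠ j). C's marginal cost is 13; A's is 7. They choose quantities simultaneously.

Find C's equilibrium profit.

2422.08

Firm C's profit: π = q_C(189 − 2q_C − q_A) − 13q_C.
∂π/∂q_C = 176 − 4q_C − q_A = 0 ⇒ q_C = 44 − 0.25q_A.
Similarly q_A = 45.5 − 0.25q_C.
Substituting the second reaction function into the first: q_C = 44 − 0.25(45.5 − 0.25q_C), which gives 0.9375q_C = 32.625 ⇒ q_C = 34.8.
Then q_A = 45.5 − 0.25·34.8 = 36.8.
P_C = 189 − 2·34.8 − 36.8 = 82.6.
Profit = (82.6 − 13)·34.8 = 2422.08.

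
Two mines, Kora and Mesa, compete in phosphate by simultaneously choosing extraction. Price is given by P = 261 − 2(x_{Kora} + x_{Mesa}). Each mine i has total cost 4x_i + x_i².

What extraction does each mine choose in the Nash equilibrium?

32.125

Mine Kora's profit: π = x_{Kora}(261 − 2(x_{Kora} + x_{Mesa})) − 4x_{Kora} − x_{Kora}².
∂π/∂x_{Kora} = 257 − 6x_{Kora} − 2x_{Mesa} = 0, so x_{Kora} = 257/6 − (1/3)x_{Mesa}.
The game is symmetric, so in equilibrium x_{Mesa} = x_{Kora}: the reaction function gives (4/3)x_{Kora} = 257/6, hence x_{Kora} = 32.125.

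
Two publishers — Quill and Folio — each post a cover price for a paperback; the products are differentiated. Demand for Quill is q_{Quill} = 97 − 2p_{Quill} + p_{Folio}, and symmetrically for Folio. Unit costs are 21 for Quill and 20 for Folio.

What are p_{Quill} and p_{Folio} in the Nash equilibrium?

46.2, 45.8

Quill's profit: π = (p_{Quill} − 21)(97 − 2p_{Quill} + p_{Folio}).
∂π/∂p_{Quill} = 139 − 4p_{Quill} + p_{Folio} = 0 ⇒ p_{Quill} = 34.75 + 0.25p_{Folio}.
Similarly p_{Folio} = 34.25 + 0.25p_{Quill}.
Plugging p_{Folio} into Quill's best response: p_{Quill} = 34.75 + 0.25(34.25 + 0.25p_{Quill}) ⇒ 0.9375p_{Quill} = 43.3125, so p_{Quill} = 46.2.
Then p_{Folio} = 34.25 + 0.25·46.2 = 45.8.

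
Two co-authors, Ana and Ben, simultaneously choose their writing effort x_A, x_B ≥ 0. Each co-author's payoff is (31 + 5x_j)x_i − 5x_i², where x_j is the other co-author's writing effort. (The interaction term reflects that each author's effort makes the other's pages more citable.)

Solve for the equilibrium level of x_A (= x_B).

6.2

Ana's payoff is (31 + 5x_B)x_A − 5x_A².
∂π/∂x_A = 31 + 5x_B − 10x_A = 0, so x_A = 3.1 + 0.5x_B.
The game is symmetric, so in equilibrium x_B = x_A: the reaction function gives 0.5x_A = 3.1, hence x_A = 6.2.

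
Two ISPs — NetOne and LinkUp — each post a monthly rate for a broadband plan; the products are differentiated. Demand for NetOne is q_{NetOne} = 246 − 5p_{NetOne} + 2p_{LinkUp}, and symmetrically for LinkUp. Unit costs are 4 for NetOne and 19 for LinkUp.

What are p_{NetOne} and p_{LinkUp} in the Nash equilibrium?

34.8125, 41.0625

NetOne's profit: π = (p_{NetOne} − 4)(246 − 5p_{NetOne} + 2p_{LinkUp}).
∂π/∂p_{NetOne} = 266 − 10p_{NetOne} + 2p_{LinkUp} = 0 ⇒ p_{NetOne} = 26.6 + 0.2p_{LinkUp}.
Similarly p_{LinkUp} = 34.1 + 0.2p_{NetOne}.
Substituting the second reaction function into the first: p_{NetOne} = 26.6 + 0.2(34.1 + 0.2p_{NetOne}), which gives 0.96p_{NetOne} = 33.42 ⇒ p_{NetOne} = 34.8125.
Then p_{LinkUp} = 34.1 + 0.2·34.8125 = 41.0625.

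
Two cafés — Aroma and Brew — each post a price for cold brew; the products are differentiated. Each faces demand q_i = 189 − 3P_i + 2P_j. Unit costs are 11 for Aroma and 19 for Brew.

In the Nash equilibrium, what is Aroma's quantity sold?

Aroma's profit: π = (P_{Aroma} − 11)(189 − 3P_{Aroma} + 2P_{Brew}).
∂π/∂P_{Aroma} = 222 − 6P_{Aroma} + 2P_{Brew} = 0 ⇒ P_{Aroma} = 37 + (1/3)P_{Brew}.
Similarly P_{Brew} = 41 + (1/3)P_{Aroma}.
Plugging P_{Brew} into Aroma's best response: P_{Aroma} = 37 + (1/3)(41 + (1/3)P_{Aroma}) ⇒ (8/9)P_{Aroma} = 152/3, so P_{Aroma} = 57.
Then P_{Brew} = 41 + (1/3)·57 = 60.
q_{Aroma} = 189 − 3·57 + 2·60 = 138.

138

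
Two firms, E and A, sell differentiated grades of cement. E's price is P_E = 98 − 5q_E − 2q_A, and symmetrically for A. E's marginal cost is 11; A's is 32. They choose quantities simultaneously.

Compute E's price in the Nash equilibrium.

Firm E's profit: π = q_E(98 − 5q_E − 2q_A) − 11q_E.
∂π/∂q_E = 87 − 10q_E − 2q_A = 0 ⇒ q_E = 8.7 − 0.2q_A.
Similarly q_A = 6.6 − 0.2q_E.
Substituting the second reaction function into the first: q_E = 8.7 − 0.2(6.6 − 0.2q_E), which gives 0.96q_E = 7.38 ⇒ q_E = 7.6875.
Then q_A = 6.6 − 0.2·7.6875 = 5.0625.
P_E = 98 − 5·7.6875 − 2·5.0625 = 49.4375.

49.4375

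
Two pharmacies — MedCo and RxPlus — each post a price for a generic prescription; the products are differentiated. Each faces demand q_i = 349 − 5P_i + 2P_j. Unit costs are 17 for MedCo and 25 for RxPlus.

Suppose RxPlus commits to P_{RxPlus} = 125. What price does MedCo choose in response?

68.4

MedCo's profit: π = (P_{MedCo} − 17)(349 − 5P_{MedCo} + 2P_{RxPlus}).
∂π/∂P_{MedCo} = 434 − 10P_{MedCo} + 2P_{RxPlus} = 0 ⇒ P_{MedCo} = 43.4 + 0.2P_{RxPlus}.
At P_{RxPlus} = 125: P_{MedCo} = 43.4 + 0.2·125 = 68.4.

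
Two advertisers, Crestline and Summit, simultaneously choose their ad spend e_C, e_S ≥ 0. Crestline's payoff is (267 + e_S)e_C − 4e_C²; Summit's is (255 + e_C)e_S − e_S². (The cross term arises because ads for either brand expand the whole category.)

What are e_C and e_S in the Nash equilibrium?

52.6, 153.8

Expanding Crestline's payoff: 267e_C + e_Se_C − 4e_C².
∂π/∂e_C = 267 + e_S − 8e_C = 0, so e_C = 33.375 + 0.125e_S.
Likewise for Summit: e_S = 127.5 + 0.5e_C.
Plugging e_S into Crestline's best response: e_C = 33.375 + 0.125(127.5 + 0.5e_C) ⇒ 0.9375e_C = 49.3125, so e_C = 52.6.
Then e_S = 127.5 + 0.5·52.6 = 153.8.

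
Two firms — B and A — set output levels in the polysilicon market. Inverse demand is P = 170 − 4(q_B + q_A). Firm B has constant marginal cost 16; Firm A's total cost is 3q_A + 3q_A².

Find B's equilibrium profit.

961

Firm B's profit: π = q_B(170 − 4(q_B + q_A)) − 16q_B.
∂π/∂q_B = 154 − 8q_B − 4q_A = 0, so q_B = 19.25 − 0.5q_A.
For A: ∂π/∂q_A = 167 − 14q_A − 4q_B = 0 ⇒ q_A = 167/14 − (2/7)q_B.
Substituting the second reaction function into the first: q_B = 19.25 − 0.5(167/14 − (2/7)q_B), which gives (6/7)q_B = 93/7 ⇒ q_B = 15.5.
Then q_A = 167/14 − (2/7)·15.5 = 7.5.
Price P = 170 − 4·23 = 78.
B's profit: (78 − 16)·15.5 = 961.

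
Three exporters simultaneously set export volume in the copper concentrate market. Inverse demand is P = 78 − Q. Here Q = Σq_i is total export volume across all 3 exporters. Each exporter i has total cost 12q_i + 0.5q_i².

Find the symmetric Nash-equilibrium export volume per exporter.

13.2

A representative exporter's profit is π_i = q_i(78 − Q) − 12q_i − 0.5q_i², with Q = q_i + Σ_{j≠i} q_j.
First-order condition: 66 − 3q_i − Σ_{j≠i} q_j = 0.
With identical exporters, set every q_j = q: then 66 − 3q − 2q = 0, i.e. q = 66/5 = 13.2.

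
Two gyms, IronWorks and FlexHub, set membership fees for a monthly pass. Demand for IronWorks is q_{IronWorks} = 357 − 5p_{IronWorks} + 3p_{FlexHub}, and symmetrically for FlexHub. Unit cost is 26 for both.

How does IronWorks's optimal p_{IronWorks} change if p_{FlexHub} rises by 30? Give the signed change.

IronWorks's profit: π = (p_{IronWorks} − 26)(357 − 5p_{IronWorks} + 3p_{FlexHub}).
∂π/∂p_{IronWorks} = 487 − 10p_{IronWorks} + 3p_{FlexHub} = 0 ⇒ p_{IronWorks} = 48.7 + 0.3p_{FlexHub}.
The reaction-function slope is 0.3, so a 30-unit rise in p_{FlexHub} moves p_{IronWorks} by 0.3 × 30 = 9. IronWorks's best response rises — the actions are strategic complements.

9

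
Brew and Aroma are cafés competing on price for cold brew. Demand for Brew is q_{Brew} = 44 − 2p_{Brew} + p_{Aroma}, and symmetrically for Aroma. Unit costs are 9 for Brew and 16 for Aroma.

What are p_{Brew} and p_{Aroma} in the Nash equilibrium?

21.6, 24.4

Brew's profit: π = (p_{Brew} − 9)(44 − 2p_{Brew} + p_{Aroma}).
∂π/∂p_{Brew} = 62 − 4p_{Brew} + p_{Aroma} = 0 ⇒ p_{Brew} = 15.5 + 0.25p_{Aroma}.
Similarly p_{Aroma} = 19 + 0.25p_{Brew}.
Solving the two reaction functions simultaneously: (1 − (0.25)(0.25))p_{Brew} = 15.5 + 0.25·19, so 0.9375p_{Brew} = 20.25 and p_{Brew} = 21.6.
Then p_{Aroma} = 19 + 0.25·21.6 = 24.4.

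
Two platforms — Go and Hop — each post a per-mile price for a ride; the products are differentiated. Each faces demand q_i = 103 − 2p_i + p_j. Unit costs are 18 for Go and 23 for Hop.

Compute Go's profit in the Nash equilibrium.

Go's profit: π = (p_{Go} − 18)(103 − 2p_{Go} + p_{Hop}).
∂π/∂p_{Go} = 139 − 4p_{Go} + p_{Hop} = 0 ⇒ p_{Go} = 34.75 + 0.25p_{Hop}.
Similarly p_{Hop} = 37.25 + 0.25p_{Go}.
Substituting the second reaction function into the first: p_{Go} = 34.75 + 0.25(37.25 + 0.25p_{Go}), which gives 0.9375p_{Go} = 44.0625 ⇒ p_{Go} = 47.
Then p_{Hop} = 37.25 + 0.25·47 = 49.
q_{Go} = 103 − 2·47 + 49 = 58.
Profit = (47 − 18)·58 = 1682.

1682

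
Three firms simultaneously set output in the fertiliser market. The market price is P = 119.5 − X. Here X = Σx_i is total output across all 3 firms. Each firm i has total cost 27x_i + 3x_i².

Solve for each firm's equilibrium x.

A representative firm's profit is π_i = x_i(119.5 − X) − 27x_i − 3x_i², with X = x_i + Σ_{j≠i} x_j.
First-order condition: 92.5 − 8x_i − Σ_{j≠i} x_j = 0.
In a symmetric equilibrium every firm chooses the same x, so Σ_{j≠i} x_j = 2x. The condition becomes 92.5 − 10x = 0, giving x = 92.5/10 = 9.25.

9.25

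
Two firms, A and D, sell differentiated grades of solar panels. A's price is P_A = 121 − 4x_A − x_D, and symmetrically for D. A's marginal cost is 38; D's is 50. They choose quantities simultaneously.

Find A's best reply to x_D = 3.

10

Firm A's profit: π = x_A(121 − 4x_A − x_D) − 38x_A.
∂π/∂x_A = 83 − 8x_A − x_D = 0 ⇒ x_A = 10.375 − 0.125x_D.
At x_D = 3: x_A = 10.375 − 0.125·3 = 10.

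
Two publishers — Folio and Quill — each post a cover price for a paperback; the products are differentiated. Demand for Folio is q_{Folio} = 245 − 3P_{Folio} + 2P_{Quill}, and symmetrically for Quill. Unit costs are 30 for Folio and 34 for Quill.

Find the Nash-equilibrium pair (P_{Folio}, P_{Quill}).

84.5, 86

Folio's profit: π = (P_{Folio} − 30)(245 − 3P_{Folio} + 2P_{Quill}).
∂π/∂P_{Folio} = 335 − 6P_{Folio} + 2P_{Quill} = 0 ⇒ P_{Folio} = 335/6 + (1/3)P_{Quill}.
Similarly P_{Quill} = 347/6 + (1/3)P_{Folio}.
Solving the two reaction functions simultaneously: (1 − (1/3)(1/3))P_{Folio} = 335/6 + (1/3)·(347/6), so (8/9)P_{Folio} = 676/9 and P_{Folio} = 84.5.
Then P_{Quill} = 347/6 + (1/3)·84.5 = 86.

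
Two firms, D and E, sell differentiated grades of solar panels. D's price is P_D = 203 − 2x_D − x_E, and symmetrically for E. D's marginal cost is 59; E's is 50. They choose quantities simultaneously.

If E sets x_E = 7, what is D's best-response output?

Firm D's profit: π = x_D(203 − 2x_D − x_E) − 59x_D.
∂π/∂x_D = 144 − 4x_D − x_E = 0 ⇒ x_D = 36 − 0.25x_E.
At x_E = 7: x_D = 36 − 0.25·7 = 34.25.

34.25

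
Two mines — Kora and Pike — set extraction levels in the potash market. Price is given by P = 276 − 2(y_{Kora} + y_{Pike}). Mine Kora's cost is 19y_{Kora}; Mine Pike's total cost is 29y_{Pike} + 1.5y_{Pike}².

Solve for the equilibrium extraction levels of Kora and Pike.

54.375, 19.75

Mine Kora's profit: π = y_{Kora}(276 − 2(y_{Kora} + y_{Pike})) − 19y_{Kora}.
∂π/∂y_{Kora} = 257 − 4y_{Kora} − 2y_{Pike} = 0, so y_{Kora} = 64.25 − 0.5y_{Pike}.
For Pike: ∂π/∂y_{Pike} = 247 − 7y_{Pike} − 2y_{Kora} = 0 ⇒ y_{Pike} = 247/7 − (2/7)y_{Kora}.
Substituting the second reaction function into the first: y_{Kora} = 64.25 − 0.5(247/7 − (2/7)y_{Kora}), which gives (6/7)y_{Kora} = 1305/28 ⇒ y_{Kora} = 54.375.
Then y_{Pike} = 247/7 − (2/7)·54.375 = 19.75.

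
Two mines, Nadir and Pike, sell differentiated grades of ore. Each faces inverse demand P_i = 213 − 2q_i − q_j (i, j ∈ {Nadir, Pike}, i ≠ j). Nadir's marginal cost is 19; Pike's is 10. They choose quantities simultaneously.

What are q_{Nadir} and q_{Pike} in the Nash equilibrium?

Mine Nadir's profit: π = q_{Nadir}(213 − 2q_{Nadir} − q_{Pike}) − 19q_{Nadir}.
∂π/∂q_{Nadir} = 194 − 4q_{Nadir} − q_{Pike} = 0 ⇒ q_{Nadir} = 48.5 − 0.25q_{Pike}.
Similarly q_{Pike} = 50.75 − 0.25q_{Nadir}.
Solving the two reaction functions simultaneously: (1 − (−0.25)(−0.25))q_{Nadir} = 48.5 − 0.25·50.75, so 0.9375q_{Nadir} = 35.8125 and q_{Nadir} = 38.2.
Then q_{Pike} = 50.75 − 0.25·38.2 = 41.2.

38.2, 41.2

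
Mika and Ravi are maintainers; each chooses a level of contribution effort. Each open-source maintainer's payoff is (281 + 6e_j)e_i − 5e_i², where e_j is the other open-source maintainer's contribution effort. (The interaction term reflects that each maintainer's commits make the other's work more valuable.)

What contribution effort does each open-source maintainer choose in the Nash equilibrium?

70.25

Mika's payoff is (281 + 6e_R)e_M − 5e_M².
∂π/∂e_M = 281 + 6e_R − 10e_M = 0, so e_M = 28.1 + 0.6e_R.
The game is symmetric, so in equilibrium e_R = e_M: the reaction function gives 0.4e_M = 28.1, hence e_M = 70.25.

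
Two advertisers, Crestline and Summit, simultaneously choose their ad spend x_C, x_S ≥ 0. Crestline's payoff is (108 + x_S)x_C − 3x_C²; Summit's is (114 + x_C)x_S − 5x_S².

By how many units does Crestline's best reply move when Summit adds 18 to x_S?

3

Expanding Crestline's payoff: 108x_C + x_Sx_C − 3x_C².
∂π/∂x_C = 108 + x_S − 6x_C = 0, so x_C = 18 + (1/6)x_S.
The reaction-function slope is 1/6, so an 18-unit rise in x_S moves x_C by 1/6 × 18 = 3. Crestline's best response rises — the actions are strategic complements.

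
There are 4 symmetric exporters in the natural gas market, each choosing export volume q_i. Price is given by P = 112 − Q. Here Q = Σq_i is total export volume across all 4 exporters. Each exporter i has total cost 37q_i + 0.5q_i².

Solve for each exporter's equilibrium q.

A representative exporter's profit is π_i = q_i(112 − Q) − 37q_i − 0.5q_i², with Q = q_i + Σ_{j≠i} q_j.
First-order condition: 75 − 3q_i − Σ_{j≠i} q_j = 0.
Imposing symmetry (q_j = q for all j) turns Σ_{j≠i} q_j into 3q, so 75 = 6q and q = 12.5.

12.5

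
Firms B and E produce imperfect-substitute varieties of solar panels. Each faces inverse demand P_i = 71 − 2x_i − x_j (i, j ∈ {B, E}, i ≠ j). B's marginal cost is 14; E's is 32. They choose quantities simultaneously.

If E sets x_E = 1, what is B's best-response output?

14

Firm B's profit: π = x_B(71 − 2x_B − x_E) − 14x_B.
∂π/∂x_B = 57 − 4x_B − x_E = 0 ⇒ x_B = 14.25 − 0.25x_E.
At x_E = 1: x_B = 14.25 − 0.25·1 = 14.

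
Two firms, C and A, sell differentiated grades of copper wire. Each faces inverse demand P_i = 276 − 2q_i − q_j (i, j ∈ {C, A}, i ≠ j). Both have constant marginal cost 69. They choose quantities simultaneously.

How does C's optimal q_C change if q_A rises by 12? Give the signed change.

Firm C's profit: π = q_C(276 − 2q_C − q_A) − 69q_C.
∂π/∂q_C = 207 − 4q_C − q_A = 0 ⇒ q_C = 51.75 − 0.25q_A.
The reaction-function slope is −0.25, so a 12-unit rise in q_A moves q_C by −0.25 × 12 = −3. C's best response falls — the actions are strategic substitutes.

-3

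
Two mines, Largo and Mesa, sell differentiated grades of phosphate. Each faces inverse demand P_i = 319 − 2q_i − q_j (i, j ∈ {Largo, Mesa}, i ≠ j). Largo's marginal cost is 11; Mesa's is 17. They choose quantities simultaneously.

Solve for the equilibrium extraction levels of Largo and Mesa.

Mine Largo's profit: π = q_{Largo}(319 − 2q_{Largo} − q_{Mesa}) − 11q_{Largo}.
∂π/∂q_{Largo} = 308 − 4q_{Largo} − q_{Mesa} = 0 ⇒ q_{Largo} = 77 − 0.25q_{Mesa}.
Similarly q_{Mesa} = 75.5 − 0.25q_{Largo}.
Plugging q_{Mesa} into Largo's best response: q_{Largo} = 77 − 0.25(75.5 − 0.25q_{Largo}) ⇒ 0.9375q_{Largo} = 58.125, so q_{Largo} = 62.
Then q_{Mesa} = 75.5 − 0.25·62 = 60.

62, 60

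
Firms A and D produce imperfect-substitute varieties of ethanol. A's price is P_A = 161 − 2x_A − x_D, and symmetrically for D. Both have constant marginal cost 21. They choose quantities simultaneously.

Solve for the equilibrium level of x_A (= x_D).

28

Firm A's profit: π = x_A(161 − 2x_A − x_D) − 21x_A.
∂π/∂x_A = 140 − 4x_A − x_D = 0 ⇒ x_A = 35 − 0.25x_D.
Setting x_A = x_D in the reaction function: x_A = 35 − 0.25x_A, so x_A = 35 / 1.25 = 28.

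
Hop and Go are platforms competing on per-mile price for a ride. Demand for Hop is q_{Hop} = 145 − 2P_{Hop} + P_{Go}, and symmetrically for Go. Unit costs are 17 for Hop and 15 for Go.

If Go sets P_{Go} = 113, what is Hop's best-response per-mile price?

73

Hop's profit: π = (P_{Hop} − 17)(145 − 2P_{Hop} + P_{Go}).
∂π/∂P_{Hop} = 179 − 4P_{Hop} + P_{Go} = 0 ⇒ P_{Hop} = 44.75 + 0.25P_{Go}.
At P_{Go} = 113: P_{Hop} = 44.75 + 0.25·113 = 73.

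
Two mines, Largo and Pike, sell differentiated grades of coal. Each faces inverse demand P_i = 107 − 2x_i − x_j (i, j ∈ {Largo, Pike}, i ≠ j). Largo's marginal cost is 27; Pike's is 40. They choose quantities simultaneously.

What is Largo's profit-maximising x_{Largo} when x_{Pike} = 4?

Mine Largo's profit: π = x_{Largo}(107 − 2x_{Largo} − x_{Pike}) − 27x_{Largo}.
∂π/∂x_{Largo} = 80 − 4x_{Largo} − x_{Pike} = 0 ⇒ x_{Largo} = 20 − 0.25x_{Pike}.
At x_{Pike} = 4: x_{Largo} = 20 − 0.25·4 = 19.

19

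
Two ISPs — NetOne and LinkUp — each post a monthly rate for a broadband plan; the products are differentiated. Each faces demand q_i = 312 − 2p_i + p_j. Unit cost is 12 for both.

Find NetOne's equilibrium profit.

NetOne's profit: π = (p_{NetOne} − 12)(312 − 2p_{NetOne} + p_{LinkUp}).
∂π/∂p_{NetOne} = 336 − 4p_{NetOne} + p_{LinkUp} = 0 ⇒ p_{NetOne} = 84 + 0.25p_{LinkUp}.
Setting p_{NetOne} = p_{LinkUp} in the reaction function: p_{NetOne} = 84 + 0.25p_{NetOne}, so p_{NetOne} = 84 / 0.75 = 112.
q_{NetOne} = 312 − 2·112 + 112 = 200.
Profit = (112 − 12)·200 = 20000.

20000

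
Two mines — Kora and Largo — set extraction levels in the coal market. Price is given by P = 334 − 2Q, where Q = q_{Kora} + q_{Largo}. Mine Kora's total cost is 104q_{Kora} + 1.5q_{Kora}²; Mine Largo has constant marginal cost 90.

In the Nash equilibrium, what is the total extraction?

70

Mine Kora's profit: π = q_{Kora}(334 − 2(q_{Kora} + q_{Largo})) − 104q_{Kora} − 1.5q_{Kora}².
∂π/∂q_{Kora} = 230 − 7q_{Kora} − 2q_{Largo} = 0, so q_{Kora} = 230/7 − (2/7)q_{Largo}.
For Largo: ∂π/∂q_{Largo} = 244 − 4q_{Largo} − 2q_{Kora} = 0 ⇒ q_{Largo} = 61 − 0.5q_{Kora}.
Substituting the second reaction function into the first: q_{Kora} = 230/7 − (2/7)(61 − 0.5q_{Kora}), which gives (6/7)q_{Kora} = 108/7 ⇒ q_{Kora} = 18.
Then q_{Largo} = 61 − 0.5·18 = 52.
Total extraction: 18 + 52 = 70.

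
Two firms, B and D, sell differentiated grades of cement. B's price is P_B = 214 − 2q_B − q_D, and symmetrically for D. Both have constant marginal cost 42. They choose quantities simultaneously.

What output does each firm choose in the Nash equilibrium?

34.4

Firm B's profit: π = q_B(214 − 2q_B − q_D) − 42q_B.
∂π/∂q_B = 172 − 4q_B − q_D = 0 ⇒ q_B = 43 − 0.25q_D.
Setting q_B = q_D in the reaction function: q_B = 43 − 0.25q_B, so q_B = 43 / 1.25 = 34.4.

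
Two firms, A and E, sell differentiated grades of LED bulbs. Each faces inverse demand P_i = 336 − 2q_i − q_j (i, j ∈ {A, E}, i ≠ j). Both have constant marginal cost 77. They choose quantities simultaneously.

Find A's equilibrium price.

180.6

Firm A's profit: π = q_A(336 − 2q_A − q_E) − 77q_A.
∂π/∂q_A = 259 − 4q_A − q_E = 0 ⇒ q_A = 64.75 − 0.25q_E.
Setting q_A = q_E in the reaction function: q_A = 64.75 − 0.25q_A, so q_A = 64.75 / 1.25 = 51.8.
P_A = 336 − 2·51.8 − 51.8 = 180.6.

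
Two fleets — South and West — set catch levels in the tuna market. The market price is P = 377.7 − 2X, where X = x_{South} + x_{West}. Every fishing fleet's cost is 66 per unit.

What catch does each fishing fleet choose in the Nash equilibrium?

Fishing fleet South's profit: π = x_{South}(377.7 − 2(x_{South} + x_{West})) − 66x_{South}.
∂π/∂x_{South} = 311.7 − 4x_{South} − 2x_{West} = 0, so x_{South} = 77.925 − 0.5x_{West}.
Setting x_{South} = x_{West} in the reaction function: x_{South} = 77.925 − 0.5x_{South}, so x_{South} = 77.925 / 1.5 = 51.95.

51.95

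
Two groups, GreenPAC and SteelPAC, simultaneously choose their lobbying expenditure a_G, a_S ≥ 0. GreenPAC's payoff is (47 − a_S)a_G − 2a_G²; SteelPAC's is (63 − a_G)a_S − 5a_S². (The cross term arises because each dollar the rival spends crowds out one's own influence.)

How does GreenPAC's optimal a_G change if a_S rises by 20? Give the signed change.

-5

Expanding GreenPAC's payoff: 47a_G − a_Sa_G − 2a_G².
∂π/∂a_G = 47 − a_S − 4a_G = 0, so a_G = 11.75 − 0.25a_S.
The reaction-function slope is −0.25, so a 20-unit rise in a_S moves a_G by −0.25 × 20 = −5. GreenPAC's best response falls — the actions are strategic substitutes.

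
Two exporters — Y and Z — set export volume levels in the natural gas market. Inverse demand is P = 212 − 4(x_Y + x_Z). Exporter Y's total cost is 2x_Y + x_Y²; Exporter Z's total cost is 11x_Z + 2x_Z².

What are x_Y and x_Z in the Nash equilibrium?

16.5, 11.25

Exporter Y's profit: π = x_Y(212 − 4(x_Y + x_Z)) − 2x_Y − x_Y².
∂π/∂x_Y = 210 − 10x_Y − 4x_Z = 0, so x_Y = 21 − 0.4x_Z.
For Z: ∂π/∂x_Z = 201 − 12x_Z − 4x_Y = 0 ⇒ x_Z = 16.75 − (1/3)x_Y.
Solving the two reaction functions simultaneously: (1 − (−0.4)(−1/3))x_Y = 21 − 0.4·16.75, so (13/15)x_Y = 14.3 and x_Y = 16.5.
Then x_Z = 16.75 − (1/3)·16.5 = 11.25.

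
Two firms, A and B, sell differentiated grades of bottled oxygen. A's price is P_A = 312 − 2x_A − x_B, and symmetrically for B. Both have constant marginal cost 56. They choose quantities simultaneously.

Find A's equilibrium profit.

Firm A's profit: π = x_A(312 − 2x_A − x_B) − 56x_A.
∂π/∂x_A = 256 − 4x_A − x_B = 0 ⇒ x_A = 64 − 0.25x_B.
The game is symmetric, so in equilibrium x_B = x_A: the reaction function gives 1.25x_A = 64, hence x_A = 51.2.
P_A = 312 − 2·51.2 − 51.2 = 158.4.
Profit = (158.4 − 56)·51.2 = 5242.88.

5242.88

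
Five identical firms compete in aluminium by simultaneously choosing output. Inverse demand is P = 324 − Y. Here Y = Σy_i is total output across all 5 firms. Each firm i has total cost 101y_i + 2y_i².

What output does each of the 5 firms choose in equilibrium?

22.3

A representative firm's profit is π_i = y_i(324 − Y) − 101y_i − 2y_i², with Y = y_i + Σ_{j≠i} y_j.
First-order condition: 223 − 6y_i − Σ_{j≠i} y_j = 0.
With identical firms, set every y_j = y: then 223 − 6y − 4y = 0, i.e. y = 223/10 = 22.3.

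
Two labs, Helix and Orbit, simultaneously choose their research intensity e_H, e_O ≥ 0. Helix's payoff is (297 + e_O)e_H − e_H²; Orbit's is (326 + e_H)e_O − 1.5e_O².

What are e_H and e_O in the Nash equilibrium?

Expanding Helix's payoff: 297e_H + e_Oe_H − e_H².
∂π/∂e_H = 297 + e_O − 2e_H = 0, so e_H = 148.5 + 0.5e_O.
Likewise for Orbit: e_O = 326/3 + (1/3)e_H.
Solving the two reaction functions simultaneously: (1 − (0.5)(1/3))e_H = 148.5 + 0.5·(326/3), so (5/6)e_H = 1217/6 and e_H = 243.4.
Then e_O = 326/3 + (1/3)·243.4 = 189.8.

243.4, 189.8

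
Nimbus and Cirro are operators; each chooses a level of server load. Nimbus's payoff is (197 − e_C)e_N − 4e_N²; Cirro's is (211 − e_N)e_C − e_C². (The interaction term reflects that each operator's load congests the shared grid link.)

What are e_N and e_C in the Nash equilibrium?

Expanding Nimbus's payoff: 197e_N − e_Ce_N − 4e_N².
∂π/∂e_N = 197 − e_C − 8e_N = 0, so e_N = 24.625 − 0.125e_C.
Likewise for Cirro: e_C = 105.5 − 0.5e_N.
Substituting the second reaction function into the first: e_N = 24.625 − 0.125(105.5 − 0.5e_N), which gives 0.9375e_N = 11.4375 ⇒ e_N = 12.2.
Then e_C = 105.5 − 0.5·12.2 = 99.4.

12.2, 99.4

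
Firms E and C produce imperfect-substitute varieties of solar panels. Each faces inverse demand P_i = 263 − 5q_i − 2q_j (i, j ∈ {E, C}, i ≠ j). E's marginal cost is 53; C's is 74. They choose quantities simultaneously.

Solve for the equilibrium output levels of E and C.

Firm E's profit: π = q_E(263 − 5q_E − 2q_C) − 53q_E.
∂π/∂q_E = 210 − 10q_E − 2q_C = 0 ⇒ q_E = 21 − 0.2q_C.
Similarly q_C = 18.9 − 0.2q_E.
Plugging q_C into E's best response: q_E = 21 − 0.2(18.9 − 0.2q_E) ⇒ 0.96q_E = 17.22, so q_E = 17.9375.
Then q_C = 18.9 − 0.2·17.9375 = 15.3125.

17.9375, 15.3125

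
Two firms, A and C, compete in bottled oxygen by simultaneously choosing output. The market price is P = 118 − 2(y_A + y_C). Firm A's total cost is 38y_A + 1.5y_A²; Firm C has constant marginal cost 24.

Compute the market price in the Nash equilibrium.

Firm A's profit: π = y_A(118 − 2(y_A + y_C)) − 38y_A − 1.5y_A².
∂π/∂y_A = 80 − 7y_A − 2y_C = 0, so y_A = 80/7 − (2/7)y_C.
For C: ∂π/∂y_C = 94 − 4y_C − 2y_A = 0 ⇒ y_C = 23.5 − 0.5y_A.
Solving the two reaction functions simultaneously: (1 − (−2/7)(−0.5))y_A = 80/7 − (2/7)·23.5, so (6/7)y_A = 33/7 and y_A = 5.5.
Then y_C = 23.5 − 0.5·5.5 = 20.75.
Equilibrium price: P = 118 − 2·26.25 = 65.5.

65.5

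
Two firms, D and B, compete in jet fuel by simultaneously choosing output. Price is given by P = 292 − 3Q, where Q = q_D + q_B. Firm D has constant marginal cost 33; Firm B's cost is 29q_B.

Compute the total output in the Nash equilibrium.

58

Firm D's profit: π = q_D(292 − 3(q_D + q_B)) − 33q_D.
∂π/∂q_D = 259 − 6q_D − 3q_B = 0, so q_D = 259/6 − 0.5q_B.
By the same steps for B: q_B = 263/6 − 0.5q_D.
Substituting the second reaction function into the first: q_D = 259/6 − 0.5(263/6 − 0.5q_D), which gives 0.75q_D = 21.25 ⇒ q_D = 85/3.
Then q_B = 263/6 − 0.5·(85/3) = 89/3.
Total output: 85/3 + 89/3 = 58.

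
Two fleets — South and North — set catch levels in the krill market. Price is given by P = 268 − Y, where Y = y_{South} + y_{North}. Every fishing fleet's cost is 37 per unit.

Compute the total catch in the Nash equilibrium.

Fishing fleet South's profit: π = y_{South}(268 − (y_{South} + y_{North})) − 37y_{South}.
∂π/∂y_{South} = 231 − 2y_{South} − y_{North} = 0, so y_{South} = 115.5 − 0.5y_{North}.
Setting y_{South} = y_{North} in the reaction function: y_{South} = 115.5 − 0.5y_{South}, so y_{South} = 115.5 / 1.5 = 77.
Total catch: 77 + 77 = 154.

154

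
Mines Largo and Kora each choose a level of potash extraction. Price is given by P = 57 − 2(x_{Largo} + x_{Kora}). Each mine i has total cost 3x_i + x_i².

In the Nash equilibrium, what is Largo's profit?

136.6875

Mine Largo's profit: π = x_{Largo}(57 − 2(x_{Largo} + x_{Kora})) − 3x_{Largo} − x_{Largo}².
∂π/∂x_{Largo} = 54 − 6x_{Largo} − 2x_{Kora} = 0, so x_{Largo} = 9 − (1/3)x_{Kora}.
By symmetry x_{Kora} = x_{Largo}; substituting into the reaction function, (4/3)x_{Largo} = 9 and x_{Largo} = 6.75.
Price P = 57 − 2·13.5 = 30.
Largo's profit: (30 − 3)·6.75 − (6.75)² = 136.6875.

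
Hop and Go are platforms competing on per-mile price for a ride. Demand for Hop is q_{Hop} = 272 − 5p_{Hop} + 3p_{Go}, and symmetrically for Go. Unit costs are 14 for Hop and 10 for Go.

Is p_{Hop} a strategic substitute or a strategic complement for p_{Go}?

Hop's profit: π = (p_{Hop} − 14)(272 − 5p_{Hop} + 3p_{Go}).
∂π/∂p_{Hop} = 342 − 10p_{Hop} + 3p_{Go} = 0 ⇒ p_{Hop} = 34.2 + 0.3p_{Go}.
The best-response slope dp_{Hop}/dp_{Go} = 0.3 > 0: the reaction function is upward-sloping, so the choices are strategic complements.

strategic complements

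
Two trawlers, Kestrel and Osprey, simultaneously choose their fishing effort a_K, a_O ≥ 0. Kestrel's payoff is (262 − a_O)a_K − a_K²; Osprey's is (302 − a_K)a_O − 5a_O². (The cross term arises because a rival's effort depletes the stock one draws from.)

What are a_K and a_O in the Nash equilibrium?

Expanding Kestrel's payoff: 262a_K − a_Oa_K − a_K².
∂π/∂a_K = 262 − a_O − 2a_K = 0, so a_K = 131 − 0.5a_O.
Likewise for Osprey: a_O = 30.2 − 0.1a_K.
Solving the two reaction functions simultaneously: (1 − (−0.5)(−0.1))a_K = 131 − 0.5·30.2, so 0.95a_K = 115.9 and a_K = 122.
Then a_O = 30.2 − 0.1·122 = 18.

122, 18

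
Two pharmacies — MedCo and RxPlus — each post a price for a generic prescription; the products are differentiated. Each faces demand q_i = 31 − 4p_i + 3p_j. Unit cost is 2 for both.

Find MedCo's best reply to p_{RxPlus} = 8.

MedCo's profit: π = (p_{MedCo} − 2)(31 − 4p_{MedCo} + 3p_{RxPlus}).
∂π/∂p_{MedCo} = 39 − 8p_{MedCo} + 3p_{RxPlus} = 0 ⇒ p_{MedCo} = 4.875 + 0.375p_{RxPlus}.
At p_{RxPlus} = 8: p_{MedCo} = 4.875 + 0.375·8 = 7.875.

7.875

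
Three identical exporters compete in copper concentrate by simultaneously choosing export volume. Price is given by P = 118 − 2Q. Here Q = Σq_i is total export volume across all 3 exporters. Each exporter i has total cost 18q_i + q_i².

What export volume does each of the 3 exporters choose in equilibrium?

A representative exporter's profit is π_i = q_i(118 − 2Q) − 18q_i − q_i², with Q = q_i + Σ_{j≠i} q_j.
First-order condition: 100 − 6q_i − 2Σ_{j≠i} q_j = 0.
Imposing symmetry (q_j = q for all j) turns Σ_{j≠i} q_j into 2q, so 100 = 10q and q = 10.

10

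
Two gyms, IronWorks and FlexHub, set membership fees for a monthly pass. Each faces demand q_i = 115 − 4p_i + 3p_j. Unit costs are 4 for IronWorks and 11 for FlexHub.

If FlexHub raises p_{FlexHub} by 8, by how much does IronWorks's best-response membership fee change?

IronWorks's profit: π = (p_{IronWorks} − 4)(115 − 4p_{IronWorks} + 3p_{FlexHub}).
∂π/∂p_{IronWorks} = 131 − 8p_{IronWorks} + 3p_{FlexHub} = 0 ⇒ p_{IronWorks} = 16.375 + 0.375p_{FlexHub}.
The reaction-function slope is 0.375, so an 8-unit rise in p_{FlexHub} moves p_{IronWorks} by 0.375 × 8 = 3. IronWorks's best response rises — the actions are strategic complements.

3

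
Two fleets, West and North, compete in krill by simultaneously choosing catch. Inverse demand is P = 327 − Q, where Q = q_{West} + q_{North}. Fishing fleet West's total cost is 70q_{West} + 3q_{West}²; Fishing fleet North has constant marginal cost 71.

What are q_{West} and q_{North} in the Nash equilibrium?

Fishing fleet West's profit: π = q_{West}(327 − (q_{West} + q_{North})) − 70q_{West} − 3q_{West}².
∂π/∂q_{West} = 257 − 8q_{West} − q_{North} = 0, so q_{West} = 32.125 − 0.125q_{North}.
For North: ∂π/∂q_{North} = 256 − 2q_{North} − q_{West} = 0 ⇒ q_{North} = 128 − 0.5q_{West}.
Substituting the second reaction function into the first: q_{West} = 32.125 − 0.125(128 − 0.5q_{West}), which gives 0.9375q_{West} = 16.125 ⇒ q_{West} = 17.2.
Then q_{North} = 128 − 0.5·17.2 = 119.4.

17.2, 119.4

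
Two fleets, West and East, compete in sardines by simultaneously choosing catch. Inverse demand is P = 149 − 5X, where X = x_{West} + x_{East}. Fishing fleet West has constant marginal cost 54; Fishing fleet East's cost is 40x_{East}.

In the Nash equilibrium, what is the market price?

Fishing fleet West's profit: π = x_{West}(149 − 5(x_{West} + x_{East})) − 54x_{West}.
∂π/∂x_{West} = 95 − 10x_{West} − 5x_{East} = 0, so x_{West} = 9.5 − 0.5x_{East}.
By the same steps for East: x_{East} = 10.9 − 0.5x_{West}.
Substituting the second reaction function into the first: x_{West} = 9.5 − 0.5(10.9 − 0.5x_{West}), which gives 0.75x_{West} = 4.05 ⇒ x_{West} = 5.4.
Then x_{East} = 10.9 − 0.5·5.4 = 8.2.
Equilibrium price: P = 149 − 5·13.6 = 81.

81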